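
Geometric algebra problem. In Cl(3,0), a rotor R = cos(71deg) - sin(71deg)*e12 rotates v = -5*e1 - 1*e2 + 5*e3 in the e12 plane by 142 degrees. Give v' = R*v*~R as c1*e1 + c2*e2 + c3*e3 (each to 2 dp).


Rotor R = cos(71deg) - sin(71deg)*e12
Rotation angle theta = 2 * 71 = 142 degrees in the e12 plane (e1 -> e2).
The component perpendicular to the plane (e3) is invariant: v'_3 = v3 = 5.00
cos(142deg) = -0.7880, sin(142deg) = 0.6157
v'_1 = v1*cos(theta) - v2*sin(theta) = -5*(-0.7880) - (-1)*0.6157 = 4.56
v'_2 = v1*sin(theta) + v2*cos(theta) = -5*0.6157 + (-1)*(-0.7880) = -2.29
v' = 4.56*e1 - 2.29*e2 + 5.00*e3


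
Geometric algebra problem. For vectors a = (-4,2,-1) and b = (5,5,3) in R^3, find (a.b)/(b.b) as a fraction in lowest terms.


Projection coefficient = (a . b) / (b . b)
a . b = (-4)*5 + 2*5 + (-1)*3
= -20 + 10 + (-3) = -13
b . b = 5^2 + 5^2 + 3^2
= 25 + 25 + 9 = 59
Coefficient = -13/59
In lowest terms: -13/59


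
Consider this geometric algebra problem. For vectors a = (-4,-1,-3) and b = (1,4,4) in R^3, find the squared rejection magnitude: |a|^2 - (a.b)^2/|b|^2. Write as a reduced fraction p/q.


|a|^2 = (-4)^2 + (-1)^2 + (-3)^2 = 26
|b|^2 = 1^2 + 4^2 + 4^2 = 33
a . b = (-4)*1 + (-1)*4 + (-3)*4 = -20
(a.b)^2 = (-20)^2 = 400
|rej|^2 = 26 - 400/33
= (858 - 400)/33
= 458/33
In lowest terms: 458/33


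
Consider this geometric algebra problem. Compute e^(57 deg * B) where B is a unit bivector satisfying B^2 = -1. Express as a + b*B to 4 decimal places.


For a unit bivector B with B^2 = -1, the exponential series gives
e^(theta*B) = cos(theta) + sin(theta)*B (the GA analogue of Euler's formula).
theta = 57 degrees = 0.994838 rad
cos(57 deg) = 0.5446
sin(57 deg) = 0.8387
exp(theta*B) = 0.5446 + 0.8387*B


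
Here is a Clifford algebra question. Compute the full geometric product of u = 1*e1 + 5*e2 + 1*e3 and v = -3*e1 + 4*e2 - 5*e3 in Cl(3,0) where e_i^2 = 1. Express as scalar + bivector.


In Cl(3,0): e_i^2 = 1, e_ie_j = -e_je_i for i != j.
Scalar part = u . v = 1*(-3) + 5*4 + 1*(-5)
= -3 + 20 + (-5) = 12
e12 coeff = 1*4 - 5*(-3) = 4 - (-15) = 19
e13 coeff = 1*(-5) - 1*(-3) = -5 - (-3) = -2
e23 coeff = 5*(-5) - 1*4 = -25 - 4 = -29
uv = 12 + 19*e12 - 2*e13 - 29*e23


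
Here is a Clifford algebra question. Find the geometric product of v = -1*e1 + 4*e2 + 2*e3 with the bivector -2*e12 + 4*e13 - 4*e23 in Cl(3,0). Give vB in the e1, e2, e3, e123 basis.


vB has grade-1 (vector) and grade-3 (trivector) parts: vB = (v _| B) + (v ^ B).
Vector part <vB>_1:
  e1: -v2*b12 - v3*b13 = -(4)*(-2) - (2)*(4) = 0
  e2: v1*b12 - v3*b23 = (-1)*(-2) - (2)*(-4) = 10
  e3: v1*b13 + v2*b23 = (-1)*(4) + (4)*(-4) = -20
Trivector part <vB>_3:
  e123: v1*b23 - v2*b13 + v3*b12 = (-1)*(-4) - (4)*(4) + (2)*(-2) = -16
vB = 0*e1 + 10*e2 - 20*e3 - 16*e123


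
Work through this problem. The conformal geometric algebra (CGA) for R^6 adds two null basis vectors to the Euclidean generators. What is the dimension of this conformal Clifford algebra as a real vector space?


The conformal model of R^6 uses Cl(7,1): the 6 Euclidean generators plus two extra orthogonal generators e+ (e+^2 = +1) and e- (e-^2 = -1), from which the null vectors e0, einf are built.
Number of generators m = 6 + 2 = 8.
dim Cl(p,q) = 2^m = 2^8 = 256


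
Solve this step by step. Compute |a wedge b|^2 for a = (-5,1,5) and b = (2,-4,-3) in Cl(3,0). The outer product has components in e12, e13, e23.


a wedge b = (a1*b2 - a2*b1)*e12 + (a1*b3 - a3*b1)*e13 + (a2*b3 - a3*b2)*e23
e12 coeff: (-5)*(-4) - 1*2 = 20 - 2 = 18
e13 coeff: (-5)*(-3) - 5*2 = 15 - 10 = 5
e23 coeff: 1*(-3) - 5*(-4) = -3 - (-20) = 17
|a wedge b|^2 = 18^2 + 5^2 + 17^2
= 324 + 25 + 289
= 638


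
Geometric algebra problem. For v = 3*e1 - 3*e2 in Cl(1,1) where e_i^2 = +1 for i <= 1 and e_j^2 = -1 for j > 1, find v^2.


v^2 = sum of c_i^2 * e_i^2
Positive signature terms (e_i^2 = +1): 3^2 = 9
Negative signature terms (e_j^2 = -1): (-3)^2 = 9
v^2 = 9 - 9 = 0


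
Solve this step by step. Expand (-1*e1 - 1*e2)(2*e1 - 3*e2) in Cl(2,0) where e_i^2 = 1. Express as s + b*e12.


Expand: (-1*e1 - 1*e2)(2*e1 - 3*e2)
= (-1)*2*e1e1 + (-1)*(-3)*e1e2 + (-1)*2*e2e1 + (-1)*(-3)*e2e2
Using e1^2 = e2^2 = 1, e2e1 = -e1e2:
Scalar part s = (-1)*2 + (-1)*(-3) = -2 + 3 = 1
Bivector part b = (-1)*(-3) - (-1)*2 = 3 - (-2) = 5
uv = 1 + 5*e12


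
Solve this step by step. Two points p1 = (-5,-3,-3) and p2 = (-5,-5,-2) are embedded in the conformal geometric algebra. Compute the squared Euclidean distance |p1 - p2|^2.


p1 - p2 = (0, 2, -1)
|p1 - p2|^2 = 0^2 + 2^2 + (-1)^2
= 0 + 4 + 1
= 5


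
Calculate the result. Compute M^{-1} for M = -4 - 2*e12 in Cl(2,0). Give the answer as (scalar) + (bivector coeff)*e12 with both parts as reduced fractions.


M = -4 - 2*e12, where e12^2 = -1.
Since M commutes with its reverse ~M = a - b*e12, M * ~M = a^2 - b^2*e12^2 = a^2 + b^2.
So M^{-1} = ~M / (a^2 + b^2) = (a - b*e12)/(a^2 + b^2).
a^2 + b^2 = 16 + 4 = 20
Scalar part = -4/20 = -1/5
Bivector coeff = 2/20 = 1/10
M^{-1} = -1/5 + 1/10*e12


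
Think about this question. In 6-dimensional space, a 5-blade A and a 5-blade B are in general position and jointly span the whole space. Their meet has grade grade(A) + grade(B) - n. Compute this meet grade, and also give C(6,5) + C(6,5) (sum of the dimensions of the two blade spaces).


Meet grade = grade(A) + grade(B) - n
= 5 + 5 - 6 = 4
C(6,5) = 6
C(6,5) = 6
dim_A + dim_B = 6 + 6 = 12


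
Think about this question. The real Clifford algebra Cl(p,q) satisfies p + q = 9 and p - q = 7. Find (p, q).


We need p + q = 9 and p - q = 7.
Adding: 2p = 9 + 7 = 16, so p = 8.
Then q = 9 - 8 = 1.
(p, q) = (8, 1)


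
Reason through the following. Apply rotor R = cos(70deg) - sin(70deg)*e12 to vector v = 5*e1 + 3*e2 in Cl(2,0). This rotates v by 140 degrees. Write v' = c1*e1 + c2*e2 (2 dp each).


Rotor R = cos(70deg) - sin(70deg)*e12
Rotation angle theta = 2 * 70 = 140 degrees
v' = R*v*~R rotates v by theta.
cos(140deg) = -0.7660, sin(140deg) = 0.6428
v'_1 = 5*cos(140deg) - 3*sin(140deg)
= 5*(-0.7660) - 3*0.6428
= -5.76
v'_2 = 5*sin(140deg) + 3*cos(140deg)
= 5*0.6428 + 3*(-0.7660)
= 0.92
v' = -5.76*e1 + 0.92*e2


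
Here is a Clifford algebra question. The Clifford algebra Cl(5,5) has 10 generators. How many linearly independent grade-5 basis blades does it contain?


Number of grade-k basis blades in Cl(p,q) with n = p + q is C(n, k).
n = 5 + 5 = 10
C(10, 5) = 10! / (5! * 5!)
= 3628800 / (120 * 120)
= 252


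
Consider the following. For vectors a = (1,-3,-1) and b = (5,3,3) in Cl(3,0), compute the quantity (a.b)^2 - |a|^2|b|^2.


a . b = 1*5 + (-3)*3 + (-1)*3
= 5 + (-9) + (-3) = -7
|a|^2 = 1^2 + (-3)^2 + (-1)^2 = 11
|b|^2 = 5^2 + 3^2 + 3^2 = 43
(a.b)^2 = (-7)^2 = 49
|a|^2 * |b|^2 = 11 * 43 = 473
Result = 49 - 473 = -424


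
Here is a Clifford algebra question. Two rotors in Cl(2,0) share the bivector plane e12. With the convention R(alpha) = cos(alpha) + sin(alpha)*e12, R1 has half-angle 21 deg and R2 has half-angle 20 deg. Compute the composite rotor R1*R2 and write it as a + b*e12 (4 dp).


Same-plane rotors commute and their half-angles add:
R1*R2 = cos(a1 + a2) + sin(a1 + a2)*e12.
a1 + a2 = 21 + 20 = 41 deg
cos(41 deg) = 0.7547
sin(41 deg) = 0.6561
R1*R2 = 0.7547 + 0.6561*e12


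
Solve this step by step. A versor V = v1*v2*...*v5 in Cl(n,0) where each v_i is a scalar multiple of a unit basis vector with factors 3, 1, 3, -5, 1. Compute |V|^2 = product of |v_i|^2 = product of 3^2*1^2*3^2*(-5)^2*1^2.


Each vector v_i has |v_i|^2 = s_i^2
Squared scales: 3^2 = 9, 1^2 = 1, 3^2 = 9, (-5)^2 = 25, 1^2 = 1
|V|^2 = 9 * 1 * 9 * 25 * 1
= 2025


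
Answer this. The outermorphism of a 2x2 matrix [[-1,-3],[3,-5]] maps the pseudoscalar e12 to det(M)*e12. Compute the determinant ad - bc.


The outermorphism of a linear map f sends e1^e2 to f(e1)^f(e2).
f(e1) = -1*e1 + 3*e2
f(e2) = -3*e1 - 5*e2
f(e1) ^ f(e2) = (-1*e1 + 3*e2) ^ (-3*e1 - 5*e2)
= (-1)*(-5)*e12 + 3*(-3)*e21
= (5 - (-9))*e12
= 14*e12
Coefficient = 14


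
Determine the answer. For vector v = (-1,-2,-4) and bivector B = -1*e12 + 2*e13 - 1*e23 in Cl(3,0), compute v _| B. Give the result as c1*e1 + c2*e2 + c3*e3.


Left contraction v _| B = <vB>_1 (grade-1 part of the geometric product vB).
Using e1_|e12 = e2, e2_|e12 = -e1, e1_|e13 = e3, e3_|e13 = -e1, e2_|e23 = e3, e3_|e23 = -e2:
e1 coeff: -v2*b12 - v3*b13 = -(-2)*(-1) - (-4)*(2) = 6
e2 coeff: v1*b12 - v3*b23 = (-1)*(-1) - (-4)*(-1) = -3
e3 coeff: v1*b13 + v2*b23 = (-1)*(2) + (-2)*(-1) = 0
v _| B = 6*e1 - 3*e2 + 0*e3


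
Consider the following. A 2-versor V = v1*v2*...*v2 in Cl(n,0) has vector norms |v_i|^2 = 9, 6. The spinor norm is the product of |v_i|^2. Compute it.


Spinor norm N(V) = |v1|^2 * |v2|^2 * ... * |v2|^2
= 9 * 6
Running product: 9, 54
N(V) = 54


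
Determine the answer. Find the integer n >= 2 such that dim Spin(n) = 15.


dim Spin(n) = dim so(n) = n(n-1)/2.
Solve n(n-1)/2 = 15, i.e. n^2 - n - 30 = 0.
Discriminant = 1 + 8*15 = 121
n = (1 + sqrt(121))/2 = (1 + 11)/2 = 6


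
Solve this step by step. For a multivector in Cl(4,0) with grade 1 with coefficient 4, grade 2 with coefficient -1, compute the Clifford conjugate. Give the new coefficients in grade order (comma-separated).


Clifford conjugate sign for grade k: (-1)^(k(k+1)/2)
Grade 1: (-1)^(1*2/2) = (-1)^1 = -1, coeff 4 -> -4
Grade 2: (-1)^(2*3/2) = (-1)^3 = -1, coeff -1 -> 1
Conjugated coefficients: -4, 1


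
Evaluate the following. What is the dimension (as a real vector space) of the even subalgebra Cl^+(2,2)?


Even subalgebra dimension = 2^(n-1)
n = 2 + 2 = 4
2^(4 - 1) = 2^3 = 8
Verification: sum of C(4,k) for even k = 1 + 6 + 1 = 8
Result = 8


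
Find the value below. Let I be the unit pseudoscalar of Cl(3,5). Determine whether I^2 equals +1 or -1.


The pseudoscalar I = e1...e_n (product of all n generators) of Cl(p,q) satisfies I^2 = (-1)^(q + n(n-1)/2).
p = 3, q = 5, n = p + q = 8
n(n-1)/2 = 8 * 7 / 2 = 28
Exponent = q + n(n-1)/2 = 5 + 28 = 33
I^2 = (-1)^33 = -1


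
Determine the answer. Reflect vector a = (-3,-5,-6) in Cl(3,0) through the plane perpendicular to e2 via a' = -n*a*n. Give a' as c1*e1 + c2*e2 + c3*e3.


Reflection formula: a' = -n*a*n, with n = e2 (unit vector, n^2 = 1).
For reflection through hyperplane perp to e2:
The component along e2 flips sign, others stay.
a = (-3, -5, -6)
a' = (-3, 5, -6)
a' = -3*e1 + 5*e2 - 6*e3


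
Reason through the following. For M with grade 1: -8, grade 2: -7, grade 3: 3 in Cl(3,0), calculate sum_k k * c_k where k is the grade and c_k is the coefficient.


Grade-weighted sum = sum of grade_k * coefficient_k
1*(-8) = -8
2*(-7) = -14
3*3 = 9
Total = -8 + (-14) + 9 = -13


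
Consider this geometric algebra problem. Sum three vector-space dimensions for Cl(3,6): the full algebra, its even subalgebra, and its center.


n = 3 + 6 = 9
Total dim = 2^9 = 512
Even subalgebra dim = 2^8 = 256
n is odd, so center dim = 2
Sum = 512 + 256 + 2 = 770


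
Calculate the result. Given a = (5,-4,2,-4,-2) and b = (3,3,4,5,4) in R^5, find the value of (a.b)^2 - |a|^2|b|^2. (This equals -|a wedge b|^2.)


a . b = 5*3 + (-4)*3 + 2*4 + (-4)*5 + (-2)*4
= 15 + (-12) + 8 + (-20) + (-8) = -17
|a|^2 = 5^2 + (-4)^2 + 2^2 + (-4)^2 + (-2)^2 = 65
|b|^2 = 3^2 + 3^2 + 4^2 + 5^2 + 4^2 = 75
(a.b)^2 = (-17)^2 = 289
|a|^2 * |b|^2 = 65 * 75 = 4875
Result = 289 - 4875 = -4586


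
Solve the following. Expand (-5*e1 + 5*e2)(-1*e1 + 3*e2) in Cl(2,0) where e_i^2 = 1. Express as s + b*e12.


Expand: (-5*e1 + 5*e2)(-1*e1 + 3*e2)
= (-5)*(-1)*e1e1 + (-5)*3*e1e2 + 5*(-1)*e2e1 + 5*3*e2e2
Using e1^2 = e2^2 = 1, e2e1 = -e1e2:
Scalar part s = (-5)*(-1) + 5*3 = 5 + 15 = 20
Bivector part b = (-5)*3 - 5*(-1) = -15 - (-5) = -10
uv = 20 - 10*e12


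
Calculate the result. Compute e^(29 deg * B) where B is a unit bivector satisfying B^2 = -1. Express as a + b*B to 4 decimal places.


For a unit bivector B with B^2 = -1, the exponential series gives
e^(theta*B) = cos(theta) + sin(theta)*B (the GA analogue of Euler's formula).
theta = 29 degrees = 0.506145 rad
cos(29 deg) = 0.8746
sin(29 deg) = 0.4848
exp(theta*B) = 0.8746 + 0.4848*B


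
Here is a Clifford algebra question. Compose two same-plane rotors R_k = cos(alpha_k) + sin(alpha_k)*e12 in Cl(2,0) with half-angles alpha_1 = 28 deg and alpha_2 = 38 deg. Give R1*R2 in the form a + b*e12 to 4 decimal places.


Same-plane rotors commute and their half-angles add:
R1*R2 = cos(a1 + a2) + sin(a1 + a2)*e12.
a1 + a2 = 28 + 38 = 66 deg
cos(66 deg) = 0.4067
sin(66 deg) = 0.9135
R1*R2 = 0.4067 + 0.9135*e12


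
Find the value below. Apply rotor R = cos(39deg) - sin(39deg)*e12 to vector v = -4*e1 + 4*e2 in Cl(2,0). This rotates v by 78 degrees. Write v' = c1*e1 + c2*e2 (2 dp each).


Rotor R = cos(39deg) - sin(39deg)*e12
Rotation angle theta = 2 * 39 = 78 degrees
v' = R*v*~R rotates v by theta.
cos(78deg) = 0.2079, sin(78deg) = 0.9781
v'_1 = -4*cos(78deg) - 4*sin(78deg)
= -4*0.2079 - 4*0.9781
= -4.74
v'_2 = -4*sin(78deg) + 4*cos(78deg)
= -4*0.9781 + 4*0.2079
= -3.08
v' = -4.74*e1 - 3.08*e2


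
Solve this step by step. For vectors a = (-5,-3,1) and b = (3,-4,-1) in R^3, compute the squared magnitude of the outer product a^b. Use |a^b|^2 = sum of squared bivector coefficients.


a wedge b = (a1*b2 - a2*b1)*e12 + (a1*b3 - a3*b1)*e13 + (a2*b3 - a3*b2)*e23
e12 coeff: (-5)*(-4) - (-3)*3 = 20 - (-9) = 29
e13 coeff: (-5)*(-1) - 1*3 = 5 - 3 = 2
e23 coeff: (-3)*(-1) - 1*(-4) = 3 - (-4) = 7
|a wedge b|^2 = 29^2 + 2^2 + 7^2
= 841 + 4 + 49
= 894


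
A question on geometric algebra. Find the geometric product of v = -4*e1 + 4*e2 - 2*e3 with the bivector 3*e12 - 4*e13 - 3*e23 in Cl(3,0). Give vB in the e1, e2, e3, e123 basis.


vB has grade-1 (vector) and grade-3 (trivector) parts: vB = (v _| B) + (v ^ B).
Vector part <vB>_1:
  e1: -v2*b12 - v3*b13 = -(4)*(3) - (-2)*(-4) = -20
  e2: v1*b12 - v3*b23 = (-4)*(3) - (-2)*(-3) = -18
  e3: v1*b13 + v2*b23 = (-4)*(-4) + (4)*(-3) = 4
Trivector part <vB>_3:
  e123: v1*b23 - v2*b13 + v3*b12 = (-4)*(-3) - (4)*(-4) + (-2)*(3) = 22
vB = -20*e1 - 18*e2 + 4*e3 + 22*e123


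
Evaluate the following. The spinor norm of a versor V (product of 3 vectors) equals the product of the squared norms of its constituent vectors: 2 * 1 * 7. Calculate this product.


Spinor norm N(V) = |v1|^2 * |v2|^2 * ... * |v3|^2
= 2 * 1 * 7
Running product: 2, 2, 14
N(V) = 14


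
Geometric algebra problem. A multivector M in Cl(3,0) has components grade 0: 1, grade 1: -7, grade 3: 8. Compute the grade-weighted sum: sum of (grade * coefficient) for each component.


Grade-weighted sum = sum of grade_k * coefficient_k
0*1 = 0
1*(-7) = -7
3*8 = 24
Total = 0 + (-7) + 24 = 17


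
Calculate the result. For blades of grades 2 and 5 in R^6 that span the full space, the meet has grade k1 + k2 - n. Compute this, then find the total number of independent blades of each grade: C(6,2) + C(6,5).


Meet grade = grade(A) + grade(B) - n
= 2 + 5 - 6 = 1
C(6,2) = 15
C(6,5) = 6
dim_A + dim_B = 15 + 6 = 21


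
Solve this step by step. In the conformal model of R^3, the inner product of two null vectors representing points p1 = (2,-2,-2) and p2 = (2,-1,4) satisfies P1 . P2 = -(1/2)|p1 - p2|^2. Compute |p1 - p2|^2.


p1 - p2 = (0, -1, -6)
|p1 - p2|^2 = 0^2 + (-1)^2 + (-6)^2
= 0 + 1 + 36
= 37


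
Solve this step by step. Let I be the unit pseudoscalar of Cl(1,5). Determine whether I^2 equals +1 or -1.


The pseudoscalar I = e1...e_n (product of all n generators) of Cl(p,q) satisfies I^2 = (-1)^(q + n(n-1)/2).
p = 1, q = 5, n = p + q = 6
n(n-1)/2 = 6 * 5 / 2 = 15
Exponent = q + n(n-1)/2 = 5 + 15 = 20
I^2 = (-1)^20 = +1


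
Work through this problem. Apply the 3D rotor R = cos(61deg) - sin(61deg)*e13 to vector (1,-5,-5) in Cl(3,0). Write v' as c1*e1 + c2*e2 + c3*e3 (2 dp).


Rotor R = cos(61deg) - sin(61deg)*e13
Rotation angle theta = 2 * 61 = 122 degrees in the e13 plane (e1 -> e3).
The component perpendicular to the plane (e2) is invariant: v'_2 = v2 = -5.00
cos(122deg) = -0.5299, sin(122deg) = 0.8480
v'_1 = v1*cos(theta) - v3*sin(theta) = 1*(-0.5299) - (-5)*0.8480 = 3.71
v'_3 = v1*sin(theta) + v3*cos(theta) = 1*0.8480 + (-5)*(-0.5299) = 3.50
v' = 3.71*e1 - 5.00*e2 + 3.50*e3


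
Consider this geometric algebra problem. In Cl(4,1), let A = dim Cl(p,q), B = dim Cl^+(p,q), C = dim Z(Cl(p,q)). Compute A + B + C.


n = 4 + 1 = 5
Total dim = 2^5 = 32
Even subalgebra dim = 2^4 = 16
n is odd, so center dim = 2
Sum = 32 + 16 + 2 = 50


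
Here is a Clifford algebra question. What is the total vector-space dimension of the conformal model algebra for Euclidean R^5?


The conformal model of R^5 uses Cl(6,1): the 5 Euclidean generators plus two extra orthogonal generators e+ (e+^2 = +1) and e- (e-^2 = -1), from which the null vectors e0, einf are built.
Number of generators m = 5 + 2 = 7.
dim Cl(p,q) = 2^m = 2^7 = 128


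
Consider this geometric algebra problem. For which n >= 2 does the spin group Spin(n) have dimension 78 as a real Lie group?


dim Spin(n) = dim so(n) = n(n-1)/2.
Solve n(n-1)/2 = 78, i.e. n^2 - n - 156 = 0.
Discriminant = 1 + 8*78 = 625
n = (1 + sqrt(625))/2 = (1 + 25)/2 = 13


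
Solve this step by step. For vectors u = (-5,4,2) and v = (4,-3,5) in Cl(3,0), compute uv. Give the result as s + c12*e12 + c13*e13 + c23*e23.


In Cl(3,0): e_i^2 = 1, e_ie_j = -e_je_i for i != j.
Scalar part = u . v = (-5)*4 + 4*(-3) + 2*5
= -20 + (-12) + 10 = -22
e12 coeff = (-5)*(-3) - 4*4 = 15 - 16 = -1
e13 coeff = (-5)*5 - 2*4 = -25 - 8 = -33
e23 coeff = 4*5 - 2*(-3) = 20 - (-6) = 26
uv = -22 - 1*e12 - 33*e13 + 26*e23


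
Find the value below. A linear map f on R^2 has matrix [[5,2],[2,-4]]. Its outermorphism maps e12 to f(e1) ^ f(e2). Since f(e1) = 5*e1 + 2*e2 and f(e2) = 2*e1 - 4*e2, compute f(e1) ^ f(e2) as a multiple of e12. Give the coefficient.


The outermorphism of a linear map f sends e1^e2 to f(e1)^f(e2).
f(e1) = 5*e1 + 2*e2
f(e2) = 2*e1 - 4*e2
f(e1) ^ f(e2) = (5*e1 + 2*e2) ^ (2*e1 - 4*e2)
= 5*(-4)*e12 + 2*2*e21
= (-20 - 4)*e12
= -24*e12
Coefficient = -24


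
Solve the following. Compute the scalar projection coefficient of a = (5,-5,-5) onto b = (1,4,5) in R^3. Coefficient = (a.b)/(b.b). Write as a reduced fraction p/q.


Projection coefficient = (a . b) / (b . b)
a . b = 5*1 + (-5)*4 + (-5)*5
= 5 + (-20) + (-25) = -40
b . b = 1^2 + 4^2 + 5^2
= 1 + 16 + 25 = 42
Coefficient = -40/42
In lowest terms: -20/21


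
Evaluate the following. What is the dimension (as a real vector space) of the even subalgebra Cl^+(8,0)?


Even subalgebra dimension = 2^(n-1)
n = 8 + 0 = 8
2^(8 - 1) = 2^7 = 128
Verification: sum of C(8,k) for even k = 1 + 28 + 70 + 28 + 1 = 128
Result = 128


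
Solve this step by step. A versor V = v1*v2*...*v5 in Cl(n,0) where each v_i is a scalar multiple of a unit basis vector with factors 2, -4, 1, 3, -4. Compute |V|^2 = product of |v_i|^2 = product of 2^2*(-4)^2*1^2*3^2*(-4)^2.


Each vector v_i has |v_i|^2 = s_i^2
Squared scales: 2^2 = 4, (-4)^2 = 16, 1^2 = 1, 3^2 = 9, (-4)^2 = 16
|V|^2 = 4 * 16 * 1 * 9 * 16
= 9216


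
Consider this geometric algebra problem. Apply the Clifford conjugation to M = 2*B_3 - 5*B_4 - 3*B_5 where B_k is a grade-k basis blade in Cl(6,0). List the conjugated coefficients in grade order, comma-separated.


Clifford conjugate sign for grade k: (-1)^(k(k+1)/2)
Grade 3: (-1)^(3*4/2) = (-1)^6 = 1, coeff 2 -> 2
Grade 4: (-1)^(4*5/2) = (-1)^10 = 1, coeff -5 -> -5
Grade 5: (-1)^(5*6/2) = (-1)^15 = -1, coeff -3 -> 3
Conjugated coefficients: 2, -5, 3


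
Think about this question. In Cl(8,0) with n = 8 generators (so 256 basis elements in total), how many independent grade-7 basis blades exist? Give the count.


Number of grade-k basis blades in Cl(p,q) with n = p + q is C(n, k).
n = 8 + 0 = 8
C(8, 7) = 8! / (7! * 1!)
= 40320 / (5040 * 1)
= 8


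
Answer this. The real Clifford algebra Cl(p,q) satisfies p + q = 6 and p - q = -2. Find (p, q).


We need p + q = 6 and p - q = -2.
Adding: 2p = 6 + (-2) = 4, so p = 2.
Then q = 6 - 2 = 4.
(p, q) = (2, 4)


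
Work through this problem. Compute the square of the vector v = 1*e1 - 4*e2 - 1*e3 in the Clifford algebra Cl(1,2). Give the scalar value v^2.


v^2 = sum of c_i^2 * e_i^2
Positive signature terms (e_i^2 = +1): 1^2 = 1
Negative signature terms (e_j^2 = -1): (-4)^2 + (-1)^2 = 17
v^2 = 1 - 17 = -16


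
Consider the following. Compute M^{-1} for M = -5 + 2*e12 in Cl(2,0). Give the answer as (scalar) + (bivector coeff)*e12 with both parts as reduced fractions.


M = -5 + 2*e12, where e12^2 = -1.
Since M commutes with its reverse ~M = a - b*e12, M * ~M = a^2 - b^2*e12^2 = a^2 + b^2.
So M^{-1} = ~M / (a^2 + b^2) = (a - b*e12)/(a^2 + b^2).
a^2 + b^2 = 25 + 4 = 29
Scalar part = -5/29 = -5/29
Bivector coeff = -2/29 = -2/29
M^{-1} = -5/29 - 2/29*e12


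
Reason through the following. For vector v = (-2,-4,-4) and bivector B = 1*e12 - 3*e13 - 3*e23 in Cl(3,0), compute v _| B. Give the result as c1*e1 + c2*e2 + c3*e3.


Left contraction v _| B = <vB>_1 (grade-1 part of the geometric product vB).
Using e1_|e12 = e2, e2_|e12 = -e1, e1_|e13 = e3, e3_|e13 = -e1, e2_|e23 = e3, e3_|e23 = -e2:
e1 coeff: -v2*b12 - v3*b13 = -(-4)*(1) - (-4)*(-3) = -8
e2 coeff: v1*b12 - v3*b23 = (-2)*(1) - (-4)*(-3) = -14
e3 coeff: v1*b13 + v2*b23 = (-2)*(-3) + (-4)*(-3) = 18
v _| B = -8*e1 - 14*e2 + 18*e3


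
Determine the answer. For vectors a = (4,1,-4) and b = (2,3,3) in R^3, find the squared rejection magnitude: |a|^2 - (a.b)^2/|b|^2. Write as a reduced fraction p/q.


|a|^2 = 4^2 + 1^2 + (-4)^2 = 33
|b|^2 = 2^2 + 3^2 + 3^2 = 22
a . b = 4*2 + 1*3 + (-4)*3 = -1
(a.b)^2 = (-1)^2 = 1
|rej|^2 = 33 - 1/22
= (726 - 1)/22
= 725/22
In lowest terms: 725/22


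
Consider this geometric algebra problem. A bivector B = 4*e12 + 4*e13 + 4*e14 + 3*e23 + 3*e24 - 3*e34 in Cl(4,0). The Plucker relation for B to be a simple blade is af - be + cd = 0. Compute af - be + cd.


Plucker relation: af - be + cd
a*f = 4*(-3) = -12
b*e = 4*3 = 12
c*d = 4*3 = 12
af - be + cd = -12 - 12 + 12
= -12


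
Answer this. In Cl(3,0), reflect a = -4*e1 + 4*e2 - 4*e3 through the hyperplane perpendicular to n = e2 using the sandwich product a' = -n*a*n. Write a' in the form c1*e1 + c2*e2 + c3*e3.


Reflection formula: a' = -n*a*n, with n = e2 (unit vector, n^2 = 1).
For reflection through hyperplane perp to e2:
The component along e2 flips sign, others stay.
a = (-4, 4, -4)
a' = (-4, -4, -4)
a' = -4*e1 - 4*e2 - 4*e3


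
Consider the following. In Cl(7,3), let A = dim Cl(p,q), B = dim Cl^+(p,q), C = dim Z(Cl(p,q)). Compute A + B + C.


n = 7 + 3 = 10
Total dim = 2^10 = 1024
Even subalgebra dim = 2^9 = 512
n is even, so center dim = 1
Sum = 1024 + 512 + 1 = 1537


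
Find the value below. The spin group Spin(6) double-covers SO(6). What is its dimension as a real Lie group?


Spin(n) double-covers SO(n); both have Lie algebra so(n) of dimension n(n-1)/2.
n = 6
n(n-1) = 6 * 5 = 30
dim Spin(6) = 30/2 = 15


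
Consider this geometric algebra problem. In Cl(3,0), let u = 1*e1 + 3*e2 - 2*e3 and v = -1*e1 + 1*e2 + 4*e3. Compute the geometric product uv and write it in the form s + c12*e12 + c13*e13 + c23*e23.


In Cl(3,0): e_i^2 = 1, e_ie_j = -e_je_i for i != j.
Scalar part = u . v = 1*(-1) + 3*1 + (-2)*4
= -1 + 3 + (-8) = -6
e12 coeff = 1*1 - 3*(-1) = 1 - (-3) = 4
e13 coeff = 1*4 - (-2)*(-1) = 4 - 2 = 2
e23 coeff = 3*4 - (-2)*1 = 12 - (-2) = 14
uv = -6 + 4*e12 + 2*e13 + 14*e23


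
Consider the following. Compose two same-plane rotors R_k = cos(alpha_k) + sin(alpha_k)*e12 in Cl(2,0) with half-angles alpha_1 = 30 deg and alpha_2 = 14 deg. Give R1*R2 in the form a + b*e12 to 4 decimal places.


Same-plane rotors commute and their half-angles add:
R1*R2 = cos(a1 + a2) + sin(a1 + a2)*e12.
a1 + a2 = 30 + 14 = 44 deg
cos(44 deg) = 0.7193
sin(44 deg) = 0.6947
R1*R2 = 0.7193 + 0.6947*e12


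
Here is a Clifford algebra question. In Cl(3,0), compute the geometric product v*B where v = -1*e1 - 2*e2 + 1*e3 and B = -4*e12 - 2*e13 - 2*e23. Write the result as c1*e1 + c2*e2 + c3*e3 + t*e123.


vB has grade-1 (vector) and grade-3 (trivector) parts: vB = (v _| B) + (v ^ B).
Vector part <vB>_1:
  e1: -v2*b12 - v3*b13 = -(-2)*(-4) - (1)*(-2) = -6
  e2: v1*b12 - v3*b23 = (-1)*(-4) - (1)*(-2) = 6
  e3: v1*b13 + v2*b23 = (-1)*(-2) + (-2)*(-2) = 6
Trivector part <vB>_3:
  e123: v1*b23 - v2*b13 + v3*b12 = (-1)*(-2) - (-2)*(-2) + (1)*(-4) = -6
vB = -6*e1 + 6*e2 + 6*e3 - 6*e123


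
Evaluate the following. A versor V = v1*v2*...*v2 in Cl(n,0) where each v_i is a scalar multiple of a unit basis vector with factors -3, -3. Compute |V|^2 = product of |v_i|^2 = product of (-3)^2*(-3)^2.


Each vector v_i has |v_i|^2 = s_i^2
Squared scales: (-3)^2 = 9, (-3)^2 = 9
|V|^2 = 9 * 9
= 81


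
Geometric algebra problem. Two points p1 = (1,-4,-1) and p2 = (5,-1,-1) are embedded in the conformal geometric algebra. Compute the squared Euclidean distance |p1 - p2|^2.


p1 - p2 = (-4, -3, 0)
|p1 - p2|^2 = (-4)^2 + (-3)^2 + 0^2
= 16 + 9 + 0
= 25


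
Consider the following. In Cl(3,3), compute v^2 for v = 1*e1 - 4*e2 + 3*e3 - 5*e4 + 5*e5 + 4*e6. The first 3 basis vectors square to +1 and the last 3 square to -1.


v^2 = sum of c_i^2 * e_i^2
Positive signature terms (e_i^2 = +1): 1^2 + (-4)^2 + 3^2 = 26
Negative signature terms (e_j^2 = -1): (-5)^2 + 5^2 + 4^2 = 66
v^2 = 26 - 66 = -40


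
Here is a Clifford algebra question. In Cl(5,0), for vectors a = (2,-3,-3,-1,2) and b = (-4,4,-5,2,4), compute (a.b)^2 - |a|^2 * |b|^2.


a . b = 2*(-4) + (-3)*4 + (-3)*(-5) + (-1)*2 + 2*4
= -8 + (-12) + 15 + (-2) + 8 = 1
|a|^2 = 2^2 + (-3)^2 + (-3)^2 + (-1)^2 + 2^2 = 27
|b|^2 = (-4)^2 + 4^2 + (-5)^2 + 2^2 + 4^2 = 77
(a.b)^2 = 1^2 = 1
|a|^2 * |b|^2 = 27 * 77 = 2079
Result = 1 - 2079 = -2078


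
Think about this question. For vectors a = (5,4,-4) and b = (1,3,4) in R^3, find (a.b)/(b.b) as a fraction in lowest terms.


Projection coefficient = (a . b) / (b . b)
a . b = 5*1 + 4*3 + (-4)*4
= 5 + 12 + (-16) = 1
b . b = 1^2 + 3^2 + 4^2
= 1 + 9 + 16 = 26
Coefficient = 1/26
In lowest terms: 1/26


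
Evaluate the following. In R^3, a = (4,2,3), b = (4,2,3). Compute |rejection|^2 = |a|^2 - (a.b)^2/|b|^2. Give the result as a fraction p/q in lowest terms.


|a|^2 = 4^2 + 2^2 + 3^2 = 29
|b|^2 = 4^2 + 2^2 + 3^2 = 29
a . b = 4*4 + 2*2 + 3*3 = 29
(a.b)^2 = 29^2 = 841
|rej|^2 = 29 - 841/29
= (841 - 841)/29
= 0/29
In lowest terms: 0/1


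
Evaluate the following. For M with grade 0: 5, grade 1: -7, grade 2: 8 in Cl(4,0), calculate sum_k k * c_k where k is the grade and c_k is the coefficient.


Grade-weighted sum = sum of grade_k * coefficient_k
0*5 = 0
1*(-7) = -7
2*8 = 16
Total = 0 + (-7) + 16 = 9


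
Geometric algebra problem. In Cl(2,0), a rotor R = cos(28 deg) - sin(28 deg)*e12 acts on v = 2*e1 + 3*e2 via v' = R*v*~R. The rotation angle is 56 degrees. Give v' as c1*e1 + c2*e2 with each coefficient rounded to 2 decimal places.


Rotor R = cos(28deg) - sin(28deg)*e12
Rotation angle theta = 2 * 28 = 56 degrees
v' = R*v*~R rotates v by theta.
cos(56deg) = 0.5592, sin(56deg) = 0.8290
v'_1 = 2*cos(56deg) - 3*sin(56deg)
= 2*0.5592 - 3*0.8290
= -1.37
v'_2 = 2*sin(56deg) + 3*cos(56deg)
= 2*0.8290 + 3*0.5592
= 3.34
v' = -1.37*e1 + 3.34*e2


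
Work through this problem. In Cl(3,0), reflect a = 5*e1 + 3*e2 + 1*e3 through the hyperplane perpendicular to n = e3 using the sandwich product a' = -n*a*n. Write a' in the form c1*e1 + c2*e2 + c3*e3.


Reflection formula: a' = -n*a*n, with n = e3 (unit vector, n^2 = 1).
For reflection through hyperplane perp to e3:
The component along e3 flips sign, others stay.
a = (5, 3, 1)
a' = (5, 3, -1)
a' = 5*e1 + 3*e2 - 1*e3


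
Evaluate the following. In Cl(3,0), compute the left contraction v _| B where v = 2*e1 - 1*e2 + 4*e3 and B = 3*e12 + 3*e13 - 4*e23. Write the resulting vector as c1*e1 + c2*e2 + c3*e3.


Left contraction v _| B = <vB>_1 (grade-1 part of the geometric product vB).
Using e1_|e12 = e2, e2_|e12 = -e1, e1_|e13 = e3, e3_|e13 = -e1, e2_|e23 = e3, e3_|e23 = -e2:
e1 coeff: -v2*b12 - v3*b13 = -(-1)*(3) - (4)*(3) = -9
e2 coeff: v1*b12 - v3*b23 = (2)*(3) - (4)*(-4) = 22
e3 coeff: v1*b13 + v2*b23 = (2)*(3) + (-1)*(-4) = 10
v _| B = -9*e1 + 22*e2 + 10*e3


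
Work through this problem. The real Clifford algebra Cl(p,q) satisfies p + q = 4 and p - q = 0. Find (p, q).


We need p + q = 4 and p - q = 0.
Adding: 2p = 4 + 0 = 4, so p = 2.
Then q = 4 - 2 = 2.
(p, q) = (2, 2)


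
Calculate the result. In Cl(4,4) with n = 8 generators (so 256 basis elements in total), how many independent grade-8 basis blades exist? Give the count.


Number of grade-k basis blades in Cl(p,q) with n = p + q is C(n, k).
n = 4 + 4 = 8
C(8, 8) = 8! / (8! * 0!)
= 40320 / (40320 * 1)
= 1


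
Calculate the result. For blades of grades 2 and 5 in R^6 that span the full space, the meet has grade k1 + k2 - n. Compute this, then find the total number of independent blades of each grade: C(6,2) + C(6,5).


Meet grade = grade(A) + grade(B) - n
= 2 + 5 - 6 = 1
C(6,2) = 15
C(6,5) = 6
dim_A + dim_B = 15 + 6 = 21


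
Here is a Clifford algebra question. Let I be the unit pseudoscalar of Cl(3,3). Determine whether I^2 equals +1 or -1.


The pseudoscalar I = e1...e_n (product of all n generators) of Cl(p,q) satisfies I^2 = (-1)^(q + n(n-1)/2).
p = 3, q = 3, n = p + q = 6
n(n-1)/2 = 6 * 5 / 2 = 15
Exponent = q + n(n-1)/2 = 3 + 15 = 18
I^2 = (-1)^18 = +1


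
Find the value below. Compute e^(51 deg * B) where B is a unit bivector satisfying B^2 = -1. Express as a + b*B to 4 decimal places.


For a unit bivector B with B^2 = -1, the exponential series gives
e^(theta*B) = cos(theta) + sin(theta)*B (the GA analogue of Euler's formula).
theta = 51 degrees = 0.890118 rad
cos(51 deg) = 0.6293
sin(51 deg) = 0.7771
exp(theta*B) = 0.6293 + 0.7771*B


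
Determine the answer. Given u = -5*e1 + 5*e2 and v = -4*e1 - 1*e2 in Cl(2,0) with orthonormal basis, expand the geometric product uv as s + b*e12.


Expand: (-5*e1 + 5*e2)(-4*e1 - 1*e2)
= (-5)*(-4)*e1e1 + (-5)*(-1)*e1e2 + 5*(-4)*e2e1 + 5*(-1)*e2e2
Using e1^2 = e2^2 = 1, e2e1 = -e1e2:
Scalar part s = (-5)*(-4) + 5*(-1) = 20 + (-5) = 15
Bivector part b = (-5)*(-1) - 5*(-4) = 5 - (-20) = 25
uv = 15 + 25*e12


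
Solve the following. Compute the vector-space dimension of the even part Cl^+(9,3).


Even subalgebra dimension = 2^(n-1)
n = 9 + 3 = 12
2^(12 - 1) = 2^11 = 2048
Verification: sum of C(12,k) for even k = 1 + 66 + 495 + 924 + 495 + 66 + 1 = 2048
Result = 2048


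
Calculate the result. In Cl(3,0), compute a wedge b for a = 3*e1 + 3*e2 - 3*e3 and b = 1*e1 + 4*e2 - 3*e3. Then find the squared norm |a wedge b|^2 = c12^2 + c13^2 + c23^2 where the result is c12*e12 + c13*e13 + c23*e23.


a wedge b = (a1*b2 - a2*b1)*e12 + (a1*b3 - a3*b1)*e13 + (a2*b3 - a3*b2)*e23
e12 coeff: 3*4 - 3*1 = 12 - 3 = 9
e13 coeff: 3*(-3) - (-3)*1 = -9 - (-3) = -6
e23 coeff: 3*(-3) - (-3)*4 = -9 - (-12) = 3
|a wedge b|^2 = 9^2 + (-6)^2 + 3^2
= 81 + 36 + 9
= 126


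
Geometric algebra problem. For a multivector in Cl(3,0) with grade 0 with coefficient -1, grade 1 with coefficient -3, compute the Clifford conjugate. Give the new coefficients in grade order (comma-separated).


Clifford conjugate sign for grade k: (-1)^(k(k+1)/2)
Grade 0: (-1)^(0*1/2) = (-1)^0 = 1, coeff -1 -> -1
Grade 1: (-1)^(1*2/2) = (-1)^1 = -1, coeff -3 -> 3
Conjugated coefficients: -1, 3


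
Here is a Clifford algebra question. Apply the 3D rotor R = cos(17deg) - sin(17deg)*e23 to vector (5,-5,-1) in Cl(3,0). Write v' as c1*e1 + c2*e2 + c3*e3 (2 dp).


Rotor R = cos(17deg) - sin(17deg)*e23
Rotation angle theta = 2 * 17 = 34 degrees in the e23 plane (e2 -> e3).
The component perpendicular to the plane (e1) is invariant: v'_1 = v1 = 5.00
cos(34deg) = 0.8290, sin(34deg) = 0.5592
v'_2 = v2*cos(theta) - v3*sin(theta) = -5*0.8290 - (-1)*0.5592 = -3.59
v'_3 = v2*sin(theta) + v3*cos(theta) = -5*0.5592 + (-1)*0.8290 = -3.63
v' = 5.00*e1 - 3.59*e2 - 3.63*e3


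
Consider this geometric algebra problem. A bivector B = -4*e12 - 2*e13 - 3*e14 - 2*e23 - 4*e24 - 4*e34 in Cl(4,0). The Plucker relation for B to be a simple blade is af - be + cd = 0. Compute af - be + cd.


Plucker relation: af - be + cd
a*f = (-4)*(-4) = 16
b*e = (-2)*(-4) = 8
c*d = (-3)*(-2) = 6
af - be + cd = 16 - 8 + 6
= 14


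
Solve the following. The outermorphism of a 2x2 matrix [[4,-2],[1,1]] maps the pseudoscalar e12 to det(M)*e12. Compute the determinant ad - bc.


The outermorphism of a linear map f sends e1^e2 to f(e1)^f(e2).
f(e1) = 4*e1 + 1*e2
f(e2) = -2*e1 + 1*e2
f(e1) ^ f(e2) = (4*e1 + 1*e2) ^ (-2*e1 + 1*e2)
= 4*1*e12 + 1*(-2)*e21
= (4 - (-2))*e12
= 6*e12
Coefficient = 6


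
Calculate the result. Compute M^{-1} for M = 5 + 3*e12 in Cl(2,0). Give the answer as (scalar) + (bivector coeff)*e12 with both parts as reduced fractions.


M = 5 + 3*e12, where e12^2 = -1.
Since M commutes with its reverse ~M = a - b*e12, M * ~M = a^2 - b^2*e12^2 = a^2 + b^2.
So M^{-1} = ~M / (a^2 + b^2) = (a - b*e12)/(a^2 + b^2).
a^2 + b^2 = 25 + 9 = 34
Scalar part = 5/34 = 5/34
Bivector coeff = -3/34 = -3/34
M^{-1} = 5/34 - 3/34*e12


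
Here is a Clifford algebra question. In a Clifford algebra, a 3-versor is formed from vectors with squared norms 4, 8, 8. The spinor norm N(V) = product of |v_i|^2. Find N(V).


Spinor norm N(V) = |v1|^2 * |v2|^2 * ... * |v3|^2
= 4 * 8 * 8
Running product: 4, 32, 256
N(V) = 256


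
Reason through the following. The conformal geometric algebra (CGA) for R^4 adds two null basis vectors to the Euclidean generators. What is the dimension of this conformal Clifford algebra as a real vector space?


The conformal model of R^4 uses Cl(5,1): the 4 Euclidean generators plus two extra orthogonal generators e+ (e+^2 = +1) and e- (e-^2 = -1), from which the null vectors e0, einf are built.
Number of generators m = 4 + 2 = 6.
dim Cl(p,q) = 2^m = 2^6 = 64


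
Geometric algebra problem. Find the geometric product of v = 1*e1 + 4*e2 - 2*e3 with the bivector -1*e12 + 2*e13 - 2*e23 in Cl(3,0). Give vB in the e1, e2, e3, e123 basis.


vB has grade-1 (vector) and grade-3 (trivector) parts: vB = (v _| B) + (v ^ B).
Vector part <vB>_1:
  e1: -v2*b12 - v3*b13 = -(4)*(-1) - (-2)*(2) = 8
  e2: v1*b12 - v3*b23 = (1)*(-1) - (-2)*(-2) = -5
  e3: v1*b13 + v2*b23 = (1)*(2) + (4)*(-2) = -6
Trivector part <vB>_3:
  e123: v1*b23 - v2*b13 + v3*b12 = (1)*(-2) - (4)*(2) + (-2)*(-1) = -8
vB = 8*e1 - 5*e2 - 6*e3 - 8*e123


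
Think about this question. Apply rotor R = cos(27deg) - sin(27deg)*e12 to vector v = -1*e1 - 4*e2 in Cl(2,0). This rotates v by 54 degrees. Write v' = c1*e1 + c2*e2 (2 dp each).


Rotor R = cos(27deg) - sin(27deg)*e12
Rotation angle theta = 2 * 27 = 54 degrees
v' = R*v*~R rotates v by theta.
cos(54deg) = 0.5878, sin(54deg) = 0.8090
v'_1 = -1*cos(54deg) - (-4)*sin(54deg)
= -1*0.5878 - (-4)*0.8090
= 2.65
v'_2 = -1*sin(54deg) + (-4)*cos(54deg)
= -1*0.8090 + (-4)*0.5878
= -3.16
v' = 2.65*e1 - 3.16*e2


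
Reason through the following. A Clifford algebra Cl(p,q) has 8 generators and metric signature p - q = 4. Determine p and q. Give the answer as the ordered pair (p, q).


We need p + q = 8 and p - q = 4.
Adding: 2p = 8 + 4 = 12, so p = 6.
Then q = 8 - 6 = 2.
(p, q) = (6, 2)


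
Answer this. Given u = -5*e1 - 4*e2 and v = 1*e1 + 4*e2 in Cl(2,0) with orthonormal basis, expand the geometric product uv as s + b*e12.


Expand: (-5*e1 - 4*e2)(1*e1 + 4*e2)
= (-5)*1*e1e1 + (-5)*4*e1e2 + (-4)*1*e2e1 + (-4)*4*e2e2
Using e1^2 = e2^2 = 1, e2e1 = -e1e2:
Scalar part s = (-5)*1 + (-4)*4 = -5 + (-16) = -21
Bivector part b = (-5)*4 - (-4)*1 = -20 - (-4) = -16
uv = -21 - 16*e12


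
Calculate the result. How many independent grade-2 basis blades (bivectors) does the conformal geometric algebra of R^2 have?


The conformal model of R^2 uses Cl(3,1) with m = 2 + 2 = 4 generators.
Number of grade-2 blades = C(m, 2) = C(4, 2)
= 4*3/2 = 6


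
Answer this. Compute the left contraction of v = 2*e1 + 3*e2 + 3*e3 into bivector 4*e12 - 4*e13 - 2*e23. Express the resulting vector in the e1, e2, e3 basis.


Left contraction v _| B = <vB>_1 (grade-1 part of the geometric product vB).
Using e1_|e12 = e2, e2_|e12 = -e1, e1_|e13 = e3, e3_|e13 = -e1, e2_|e23 = e3, e3_|e23 = -e2:
e1 coeff: -v2*b12 - v3*b13 = -(3)*(4) - (3)*(-4) = 0
e2 coeff: v1*b12 - v3*b23 = (2)*(4) - (3)*(-2) = 14
e3 coeff: v1*b13 + v2*b23 = (2)*(-4) + (3)*(-2) = -14
v _| B = 0*e1 + 14*e2 - 14*e3


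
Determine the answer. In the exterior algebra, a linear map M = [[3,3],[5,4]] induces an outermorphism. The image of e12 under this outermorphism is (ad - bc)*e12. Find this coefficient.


The outermorphism of a linear map f sends e1^e2 to f(e1)^f(e2).
f(e1) = 3*e1 + 5*e2
f(e2) = 3*e1 + 4*e2
f(e1) ^ f(e2) = (3*e1 + 5*e2) ^ (3*e1 + 4*e2)
= 3*4*e12 + 5*3*e21
= (12 - 15)*e12
= -3*e12
Coefficient = -3


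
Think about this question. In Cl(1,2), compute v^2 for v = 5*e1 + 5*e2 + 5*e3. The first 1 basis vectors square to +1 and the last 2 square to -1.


v^2 = sum of c_i^2 * e_i^2
Positive signature terms (e_i^2 = +1): 5^2 = 25
Negative signature terms (e_j^2 = -1): 5^2 + 5^2 = 50
v^2 = 25 - 50 = -25


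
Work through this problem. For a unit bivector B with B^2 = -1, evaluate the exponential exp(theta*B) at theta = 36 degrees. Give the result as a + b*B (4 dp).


For a unit bivector B with B^2 = -1, the exponential series gives
e^(theta*B) = cos(theta) + sin(theta)*B (the GA analogue of Euler's formula).
theta = 36 degrees = 0.628319 rad
cos(36 deg) = 0.8090
sin(36 deg) = 0.5878
exp(theta*B) = 0.8090 + 0.5878*B


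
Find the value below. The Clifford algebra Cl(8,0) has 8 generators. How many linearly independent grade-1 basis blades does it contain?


Number of grade-k basis blades in Cl(p,q) with n = p + q is C(n, k).
n = 8 + 0 = 8
C(8, 1) = 8! / (1! * 7!)
= 40320 / (1 * 5040)
= 8


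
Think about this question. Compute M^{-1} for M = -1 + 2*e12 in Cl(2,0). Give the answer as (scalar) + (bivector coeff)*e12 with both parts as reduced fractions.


M = -1 + 2*e12, where e12^2 = -1.
Since M commutes with its reverse ~M = a - b*e12, M * ~M = a^2 - b^2*e12^2 = a^2 + b^2.
So M^{-1} = ~M / (a^2 + b^2) = (a - b*e12)/(a^2 + b^2).
a^2 + b^2 = 1 + 4 = 5
Scalar part = -1/5 = -1/5
Bivector coeff = -2/5 = -2/5
M^{-1} = -1/5 - 2/5*e12


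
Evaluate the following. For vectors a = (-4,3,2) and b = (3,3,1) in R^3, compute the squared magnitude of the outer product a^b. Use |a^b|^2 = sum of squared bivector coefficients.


a wedge b = (a1*b2 - a2*b1)*e12 + (a1*b3 - a3*b1)*e13 + (a2*b3 - a3*b2)*e23
e12 coeff: (-4)*3 - 3*3 = -12 - 9 = -21
e13 coeff: (-4)*1 - 2*3 = -4 - 6 = -10
e23 coeff: 3*1 - 2*3 = 3 - 6 = -3
|a wedge b|^2 = (-21)^2 + (-10)^2 + (-3)^2
= 441 + 100 + 9
= 550


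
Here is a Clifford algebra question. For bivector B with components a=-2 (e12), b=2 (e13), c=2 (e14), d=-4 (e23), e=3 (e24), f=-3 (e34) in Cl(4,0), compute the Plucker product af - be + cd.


Plucker relation: af - be + cd
a*f = (-2)*(-3) = 6
b*e = 2*3 = 6
c*d = 2*(-4) = -8
af - be + cd = 6 - 6 + (-8)
= -8


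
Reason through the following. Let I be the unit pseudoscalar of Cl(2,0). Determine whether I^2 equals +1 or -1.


The pseudoscalar I = e1...e_n (product of all n generators) of Cl(p,q) satisfies I^2 = (-1)^(q + n(n-1)/2).
p = 2, q = 0, n = p + q = 2
n(n-1)/2 = 2 * 1 / 2 = 1
Exponent = q + n(n-1)/2 = 0 + 1 = 1
I^2 = (-1)^1 = -1


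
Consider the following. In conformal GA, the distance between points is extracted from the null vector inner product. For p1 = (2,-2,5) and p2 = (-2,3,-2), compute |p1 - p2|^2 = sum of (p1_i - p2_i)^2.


p1 - p2 = (4, -5, 7)
|p1 - p2|^2 = 4^2 + (-5)^2 + 7^2
= 16 + 25 + 49
= 90


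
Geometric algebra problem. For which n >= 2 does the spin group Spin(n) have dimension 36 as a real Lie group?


dim Spin(n) = dim so(n) = n(n-1)/2.
Solve n(n-1)/2 = 36, i.e. n^2 - n - 72 = 0.
Discriminant = 1 + 8*36 = 289
n = (1 + sqrt(289))/2 = (1 + 17)/2 = 9
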